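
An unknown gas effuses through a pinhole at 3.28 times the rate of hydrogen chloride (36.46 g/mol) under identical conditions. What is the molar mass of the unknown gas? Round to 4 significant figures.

From Graham's law, rate_X/rate_HCl = √(M_HCl/M_X).
3.28 = √(36.46/M_X)
M_X = 36.46 / 3.28² = 36.46 / 10.76 = 3.389 g/mol

3.389 g/mol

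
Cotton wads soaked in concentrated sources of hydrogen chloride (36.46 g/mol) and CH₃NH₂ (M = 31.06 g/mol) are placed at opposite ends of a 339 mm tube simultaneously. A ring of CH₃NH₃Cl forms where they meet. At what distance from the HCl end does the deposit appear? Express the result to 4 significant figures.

In equal time, each gas travels a distance ∝ its rate ∝ 1/√M, so d_HCl/d_CH₃NH₂ = √(M_CH₃NH₂/M_HCl) = √(31.06/36.46) = 0.9230.
With d_HCl + d_CH₃NH₂ = 339 mm, d_CH₃NH₂ = 339/(1 + 0.9230) = 176.3 mm.
d_HCl = 339 − 176.3 = 162.7 mm.

162.7 mm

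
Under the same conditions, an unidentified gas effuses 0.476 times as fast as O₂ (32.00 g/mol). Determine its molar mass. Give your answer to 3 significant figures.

From Graham's law, rate_X/rate_O₂ = √(M_O₂/M_X).
0.476 = √(32.00/M_X)
M_X = 32.00 / 0.476² = 32.00 / 0.2266 = 141 g/mol

141 g/mol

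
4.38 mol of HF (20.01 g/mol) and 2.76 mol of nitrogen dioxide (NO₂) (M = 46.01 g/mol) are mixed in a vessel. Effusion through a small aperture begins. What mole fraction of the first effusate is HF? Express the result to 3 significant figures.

Rate_i ∝ x_i/√M_i (Graham's law weighted by mole fraction), so the effusate composition follows n_i/√M_i.
x_HF(eff) = (n_HF/√M_HF) / (n_HF/√M_HF + n_NO₂/√M_NO₂)
= (4.38/√20.01) / (4.38/√20.01 + 2.76/√46.01) = 0.9792/(0.9792 + 0.4069) = 0.706.

0.706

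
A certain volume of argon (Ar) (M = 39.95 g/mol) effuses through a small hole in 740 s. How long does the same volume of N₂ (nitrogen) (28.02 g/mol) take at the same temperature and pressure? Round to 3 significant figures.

620 s

Graham's law gives t_N₂/t_Ar = √(M_N₂/M_Ar) = √(28.02/39.95) = √0.7014 = 0.8375.
So the time for N₂ is 740 × 0.8375 = 620 s.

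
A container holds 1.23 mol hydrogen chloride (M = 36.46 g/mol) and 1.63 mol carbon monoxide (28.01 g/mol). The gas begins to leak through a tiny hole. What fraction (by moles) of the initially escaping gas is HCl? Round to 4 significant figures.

Rate_i ∝ x_i/√M_i (Graham's law weighted by mole fraction), so the effusate composition follows n_i/√M_i.
So x_HCl in the escaping gas = (n_HCl/√M_HCl) / Σ(n_i/√M_i)
= (1.23/√36.46) / (1.23/√36.46 + 1.63/√28.01) = 0.2037/(0.2037 + 0.3080) = 0.3981.

0.3981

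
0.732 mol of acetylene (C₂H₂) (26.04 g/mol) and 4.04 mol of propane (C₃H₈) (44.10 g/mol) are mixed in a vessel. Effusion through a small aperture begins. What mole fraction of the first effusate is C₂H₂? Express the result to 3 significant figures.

0.191

Effusion rate of each component ∝ n_i/√M_i (partial pressure × 1/√M).
So x_C₂H₂ in the escaping gas = (n_C₂H₂/√M_C₂H₂) / Σ(n_i/√M_i)
= (0.732/√26.04) / (0.732/√26.04 + 4.04/√44.10) = 0.1434/(0.1434 + 0.6084) = 0.191.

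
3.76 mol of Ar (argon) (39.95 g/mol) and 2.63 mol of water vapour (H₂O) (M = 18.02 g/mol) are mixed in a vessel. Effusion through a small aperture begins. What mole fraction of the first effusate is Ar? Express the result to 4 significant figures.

0.4898

The effusion rate of species i is ∝ p_i/√M_i ∝ n_i/√M_i.
Mole fraction of Ar in the effusate = (n_Ar/√M_Ar) / (n_Ar/√M_Ar + n_H₂O/√M_H₂O)
= (3.76/√39.95) / (3.76/√39.95 + 2.63/√18.02) = 0.5949/(0.5949 + 0.6196) = 0.4898.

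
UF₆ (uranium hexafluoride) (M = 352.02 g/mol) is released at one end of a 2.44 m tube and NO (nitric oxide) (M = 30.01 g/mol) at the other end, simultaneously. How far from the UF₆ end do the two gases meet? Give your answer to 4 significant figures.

0.5514 m

Distances travelled in equal time are proportional to diffusion rates, so d_UF₆/d_NO = √(M_NO/M_UF₆) = √(30.01/352.02) = 0.2920.
With d_UF₆ + d_NO = 2.44 m, d_NO = 2.44/(1 + 0.2920) = 1.889 m.
d_UF₆ = 2.44 − 1.889 = 0.5514 m.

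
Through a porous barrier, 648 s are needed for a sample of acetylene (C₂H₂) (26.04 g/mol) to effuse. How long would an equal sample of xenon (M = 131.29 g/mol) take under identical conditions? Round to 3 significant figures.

1460 s

By Graham's law, t_Xe/t_C₂H₂ = √(M_Xe/M_C₂H₂) = √(131.29/26.04) = √5.042 = 2.245.
So the time for Xe is 648 × 2.245 = 1460 s.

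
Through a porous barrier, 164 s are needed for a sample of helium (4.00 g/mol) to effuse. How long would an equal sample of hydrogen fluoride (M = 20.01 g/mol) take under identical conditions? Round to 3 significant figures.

367 s

Since effusion rate ∝ 1/√M, t_HF/t_He = √(M_HF/M_He) = √(20.01/4.00) = √5.003 = 2.237.
So the time for HF is 164 × 2.237 = 367 s.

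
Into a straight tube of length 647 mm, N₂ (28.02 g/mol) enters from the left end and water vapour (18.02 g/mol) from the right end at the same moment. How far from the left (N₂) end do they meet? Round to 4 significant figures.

287.9 mm

In equal time, each gas travels a distance ∝ its rate ∝ 1/√M, so d_N₂/d_H₂O = √(M_H₂O/M_N₂) = √(18.02/28.02) = 0.8019.
With d_N₂ + d_H₂O = 647 mm, d_H₂O = 647/(1 + 0.8019) = 359.1 mm.
d_N₂ = 647 − 359.1 = 287.9 mm.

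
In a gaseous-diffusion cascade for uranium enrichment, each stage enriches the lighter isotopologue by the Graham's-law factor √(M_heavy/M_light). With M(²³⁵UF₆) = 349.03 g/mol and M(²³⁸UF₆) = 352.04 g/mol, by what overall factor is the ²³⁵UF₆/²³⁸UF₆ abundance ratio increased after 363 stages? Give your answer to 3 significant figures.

4.75

Each stage multiplies the ratio by α = √(352.04/349.03), so after 363 stages the overall factor is α^363 = (352.04/349.03)^(363/2).
= 1.00862^(363/2) = 4.75.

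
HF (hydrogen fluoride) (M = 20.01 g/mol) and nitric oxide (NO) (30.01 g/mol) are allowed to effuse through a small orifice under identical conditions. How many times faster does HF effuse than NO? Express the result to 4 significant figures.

By Graham's law, rate_HF/rate_NO = √(M_NO/M_HF) = √(30.01/20.01) = √1.500 = 1.225.

1.225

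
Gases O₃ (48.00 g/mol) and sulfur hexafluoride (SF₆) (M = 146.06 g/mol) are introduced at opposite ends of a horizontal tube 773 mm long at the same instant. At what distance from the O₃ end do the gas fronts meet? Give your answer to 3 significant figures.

491 mm

Distances travelled in equal time are proportional to diffusion rates, so d_O₃/d_SF₆ = √(M_SF₆/M_O₃) = √(146.06/48.00) = 1.744.
With d_O₃ + d_SF₆ = 773 mm, d_SF₆ = 773/(1 + 1.744) = 281.7 mm.
d_O₃ = 773 − 281.7 = 491 mm.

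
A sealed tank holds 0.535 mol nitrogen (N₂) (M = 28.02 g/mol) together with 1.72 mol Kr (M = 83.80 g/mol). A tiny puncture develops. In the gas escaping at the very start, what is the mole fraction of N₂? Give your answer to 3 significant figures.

Effusion rate of each component ∝ n_i/√M_i (partial pressure × 1/√M).
x_N₂(eff) = (n_N₂/√M_N₂) / (n_N₂/√M_N₂ + n_Kr/√M_Kr)
= (0.535/√28.02) / (0.535/√28.02 + 1.72/√83.80) = 0.1011/(0.1011 + 0.1879) = 0.350.

0.350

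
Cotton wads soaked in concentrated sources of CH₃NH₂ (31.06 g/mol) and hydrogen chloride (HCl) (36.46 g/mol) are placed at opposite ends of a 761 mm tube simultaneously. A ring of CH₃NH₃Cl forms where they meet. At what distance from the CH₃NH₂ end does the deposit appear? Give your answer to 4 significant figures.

The fronts meet when d_CH₃NH₂ + d_HCl = L with d_CH₃NH₂/d_HCl = √(M_HCl/M_CH₃NH₂) (Graham's law). Here √(M_HCl/M_CH₃NH₂) = √(36.46/31.06) = 1.083.
With d_CH₃NH₂ + d_HCl = 761 mm, d_HCl = 761/(1 + 1.083) = 365.3 mm.
d_CH₃NH₂ = 761 − 365.3 = 395.7 mm.

395.7 mm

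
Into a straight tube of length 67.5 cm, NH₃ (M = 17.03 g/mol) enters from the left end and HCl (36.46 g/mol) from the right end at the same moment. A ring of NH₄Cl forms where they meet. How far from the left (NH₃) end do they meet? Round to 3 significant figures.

40.1 cm

Graham's law gives d_NH₃/d_HCl = rate_NH₃/rate_HCl = √(M_HCl/M_NH₃) = √(36.46/17.03) = 1.463.
With d_NH₃ + d_HCl = 67.5 cm, d_HCl = 67.5/(1 + 1.463) = 27.40 cm.
d_NH₃ = 67.5 − 27.40 = 40.1 cm.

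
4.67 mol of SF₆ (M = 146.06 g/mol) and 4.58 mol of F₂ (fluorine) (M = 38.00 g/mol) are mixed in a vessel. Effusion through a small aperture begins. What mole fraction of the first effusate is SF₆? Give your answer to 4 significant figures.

The effusion rate of species i is ∝ p_i/√M_i ∝ n_i/√M_i.
So x_SF₆ in the escaping gas = (n_SF₆/√M_SF₆) / Σ(n_i/√M_i)
= (4.67/√146.06) / (4.67/√146.06 + 4.58/√38.00) = 0.3864/(0.3864 + 0.7430) = 0.3421.

0.3421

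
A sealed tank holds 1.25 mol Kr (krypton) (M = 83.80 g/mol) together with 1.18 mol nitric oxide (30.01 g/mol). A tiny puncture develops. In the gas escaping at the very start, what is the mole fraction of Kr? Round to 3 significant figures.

Each component's effusion rate ∝ (its partial pressure)·(1/√M) ∝ n_i/√M_i.
Mole fraction of Kr in the effusate = (n_Kr/√M_Kr) / (n_Kr/√M_Kr + n_NO/√M_NO)
= (1.25/√83.80) / (1.25/√83.80 + 1.18/√30.01) = 0.1365/(0.1365 + 0.2154) = 0.388.

0.388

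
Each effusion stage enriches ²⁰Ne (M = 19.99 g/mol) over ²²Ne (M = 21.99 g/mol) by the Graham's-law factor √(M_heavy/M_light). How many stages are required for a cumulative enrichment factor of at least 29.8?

Single-stage factor α = √(21.99/19.99), so ln α = ½ ln(1.10005) = 0.04768.
Need α^N ≥ 29.8 ⇒ N ≥ ln(29.8) / ln α = 3.395 / 0.04768 = 71.20.
Minimum whole number of stages: N = 72.

72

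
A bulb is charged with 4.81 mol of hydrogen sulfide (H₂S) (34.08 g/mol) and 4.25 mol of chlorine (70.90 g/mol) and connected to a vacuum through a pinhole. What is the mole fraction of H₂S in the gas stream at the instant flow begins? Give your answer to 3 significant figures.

0.620

Effusion rate of each component ∝ n_i/√M_i (partial pressure × 1/√M).
So x_H₂S in the escaping gas = (n_H₂S/√M_H₂S) / Σ(n_i/√M_i)
= (4.81/√34.08) / (4.81/√34.08 + 4.25/√70.90) = 0.8239/(0.8239 + 0.5047) = 0.620.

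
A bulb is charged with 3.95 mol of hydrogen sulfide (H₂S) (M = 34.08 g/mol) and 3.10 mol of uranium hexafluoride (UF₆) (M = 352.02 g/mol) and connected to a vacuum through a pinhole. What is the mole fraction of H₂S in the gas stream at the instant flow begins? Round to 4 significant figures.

0.8037

Rate_i ∝ x_i/√M_i (Graham's law weighted by mole fraction), so the effusate composition follows n_i/√M_i.
x_H₂S(eff) = (n_H₂S/√M_H₂S) / (n_H₂S/√M_H₂S + n_UF₆/√M_UF₆)
= (3.95/√34.08) / (3.95/√34.08 + 3.10/√352.02) = 0.6766/(0.6766 + 0.1652) = 0.8037.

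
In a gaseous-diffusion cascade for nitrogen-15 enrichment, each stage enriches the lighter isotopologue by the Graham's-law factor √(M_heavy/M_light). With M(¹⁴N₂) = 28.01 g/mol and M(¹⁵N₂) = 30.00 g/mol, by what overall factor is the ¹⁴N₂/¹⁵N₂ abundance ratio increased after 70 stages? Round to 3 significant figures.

11.0

After 70 stages the ratio has grown by (√(30.00/28.01))^70 = (30.00/28.01)^(70/2).
= 1.07105^35 = 11.0.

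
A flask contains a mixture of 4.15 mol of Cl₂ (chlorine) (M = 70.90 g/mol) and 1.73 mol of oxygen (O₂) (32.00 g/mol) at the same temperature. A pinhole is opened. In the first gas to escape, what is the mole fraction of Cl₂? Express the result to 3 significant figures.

0.617

Effusion rate of each component ∝ n_i/√M_i (partial pressure × 1/√M).
x_Cl₂(eff) = (n_Cl₂/√M_Cl₂) / (n_Cl₂/√M_Cl₂ + n_O₂/√M_O₂)
= (4.15/√70.90) / (4.15/√70.90 + 1.73/√32.00) = 0.4929/(0.4929 + 0.3058) = 0.617.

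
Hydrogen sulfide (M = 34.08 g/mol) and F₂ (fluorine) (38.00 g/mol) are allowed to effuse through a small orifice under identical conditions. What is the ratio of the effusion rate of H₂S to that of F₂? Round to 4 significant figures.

Since effusion rate ∝ 1/√M, rate_H₂S/rate_F₂ = √(M_F₂/M_H₂S) = √(38.00/34.08) = √1.115 = 1.056.

1.056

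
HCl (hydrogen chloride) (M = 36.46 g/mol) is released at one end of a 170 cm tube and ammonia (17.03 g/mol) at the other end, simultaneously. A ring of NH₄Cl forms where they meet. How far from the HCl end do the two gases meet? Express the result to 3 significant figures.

69.0 cm

In equal time, each gas travels a distance ∝ its rate ∝ 1/√M, so d_HCl/d_NH₃ = √(M_NH₃/M_HCl) = √(17.03/36.46) = 0.6834.
With d_HCl + d_NH₃ = 170 cm, d_NH₃ = 170/(1 + 0.6834) = 101.0 cm.
d_HCl = 170 − 101.0 = 69.0 cm.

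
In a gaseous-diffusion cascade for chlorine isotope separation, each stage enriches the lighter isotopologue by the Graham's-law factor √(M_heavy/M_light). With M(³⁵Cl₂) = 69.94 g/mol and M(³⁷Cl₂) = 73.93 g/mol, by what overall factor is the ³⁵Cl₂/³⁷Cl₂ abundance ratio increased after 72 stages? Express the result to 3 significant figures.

The single-stage factor is √(M_heavy/M_light), so 72 stages give [√(73.93/69.94)]^72 = (73.93/69.94)^(72/2).
= 1.05705^36 = 7.37.

7.37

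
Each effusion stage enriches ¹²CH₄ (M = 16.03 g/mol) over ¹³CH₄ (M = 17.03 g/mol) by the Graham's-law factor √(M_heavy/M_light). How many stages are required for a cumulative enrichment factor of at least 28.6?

111

Single-stage factor α = √(17.03/16.03), so ln α = ½ ln(1.06238) = 0.03026.
Need α^N ≥ 28.6 ⇒ N ≥ ln(28.6) / ln α = 3.353 / 0.03026 = 110.83.
So at least 111 stages are needed.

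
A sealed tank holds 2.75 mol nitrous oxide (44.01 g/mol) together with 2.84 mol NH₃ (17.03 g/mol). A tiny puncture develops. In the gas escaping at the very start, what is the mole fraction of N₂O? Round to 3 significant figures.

0.376

Each component's effusion rate ∝ (its partial pressure)·(1/√M) ∝ n_i/√M_i.
So x_N₂O in the escaping gas = (n_N₂O/√M_N₂O) / Σ(n_i/√M_i)
= (2.75/√44.01) / (2.75/√44.01 + 2.84/√17.03) = 0.4145/(0.4145 + 0.6882) = 0.376.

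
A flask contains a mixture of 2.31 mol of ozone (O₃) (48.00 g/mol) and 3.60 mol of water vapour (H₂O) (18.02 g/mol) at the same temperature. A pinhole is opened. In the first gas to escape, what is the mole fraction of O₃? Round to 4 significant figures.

Each component's effusion rate ∝ (its partial pressure)·(1/√M) ∝ n_i/√M_i.
Mole fraction of O₃ in the effusate = (n_O₃/√M_O₃) / (n_O₃/√M_O₃ + n_H₂O/√M_H₂O)
= (2.31/√48.00) / (2.31/√48.00 + 3.60/√18.02) = 0.3334/(0.3334 + 0.8481) = 0.2822.

0.2822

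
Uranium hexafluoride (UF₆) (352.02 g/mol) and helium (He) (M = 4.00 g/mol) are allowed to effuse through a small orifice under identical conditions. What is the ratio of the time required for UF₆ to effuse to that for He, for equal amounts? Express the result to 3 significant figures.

By Graham's law, t_UF₆/t_He = √(M_UF₆/M_He) = √(352.02/4.00) = √88.00 = 9.38.

9.38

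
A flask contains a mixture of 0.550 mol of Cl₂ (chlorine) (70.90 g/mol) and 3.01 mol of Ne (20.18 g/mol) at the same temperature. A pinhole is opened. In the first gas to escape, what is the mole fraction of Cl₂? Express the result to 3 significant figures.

The effusion rate of species i is ∝ p_i/√M_i ∝ n_i/√M_i.
Mole fraction of Cl₂ in the effusate = (n_Cl₂/√M_Cl₂) / (n_Cl₂/√M_Cl₂ + n_Ne/√M_Ne)
= (0.550/√70.90) / (0.550/√70.90 + 3.01/√20.18) = 0.06532/(0.06532 + 0.6700) = 0.0888.

0.0888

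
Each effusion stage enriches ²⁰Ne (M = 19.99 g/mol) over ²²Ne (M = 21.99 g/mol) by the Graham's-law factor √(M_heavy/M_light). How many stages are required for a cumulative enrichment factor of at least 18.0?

61

Per stage α = (21.99/19.99)^(1/2) = 1.10005^0.5, giving ln α = 0.04768.
Need α^N ≥ 18.0 ⇒ N ≥ ln(18.0) / ln α = 2.890 / 0.04768 = 60.62.
Rounding up, N = 61 stages.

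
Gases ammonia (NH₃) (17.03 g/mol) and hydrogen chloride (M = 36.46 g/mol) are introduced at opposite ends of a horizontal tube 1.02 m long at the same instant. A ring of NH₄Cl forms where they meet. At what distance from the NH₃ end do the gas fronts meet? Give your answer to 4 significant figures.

Graham's law gives d_NH₃/d_HCl = rate_NH₃/rate_HCl = √(M_HCl/M_NH₃) = √(36.46/17.03) = 1.463.
With d_NH₃ + d_HCl = 1.02 m, d_HCl = 1.02/(1 + 1.463) = 0.4141 m.
d_NH₃ = 1.02 − 0.4141 = 0.6059 m.

0.6059 m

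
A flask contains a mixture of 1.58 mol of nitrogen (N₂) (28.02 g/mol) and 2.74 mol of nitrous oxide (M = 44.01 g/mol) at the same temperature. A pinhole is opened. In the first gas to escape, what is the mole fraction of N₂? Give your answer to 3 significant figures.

Rate_i ∝ x_i/√M_i (Graham's law weighted by mole fraction), so the effusate composition follows n_i/√M_i.
So x_N₂ in the escaping gas = (n_N₂/√M_N₂) / Σ(n_i/√M_i)
= (1.58/√28.02) / (1.58/√28.02 + 2.74/√44.01) = 0.2985/(0.2985 + 0.4130) = 0.420.

0.420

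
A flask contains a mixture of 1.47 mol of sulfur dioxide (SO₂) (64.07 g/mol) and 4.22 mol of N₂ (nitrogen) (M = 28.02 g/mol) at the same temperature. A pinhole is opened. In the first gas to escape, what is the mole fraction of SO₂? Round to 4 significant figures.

Each component's effusion rate ∝ (its partial pressure)·(1/√M) ∝ n_i/√M_i.
Mole fraction of SO₂ in the effusate = (n_SO₂/√M_SO₂) / (n_SO₂/√M_SO₂ + n_N₂/√M_N₂)
= (1.47/√64.07) / (1.47/√64.07 + 4.22/√28.02) = 0.1836/(0.1836 + 0.7972) = 0.1872.

0.1872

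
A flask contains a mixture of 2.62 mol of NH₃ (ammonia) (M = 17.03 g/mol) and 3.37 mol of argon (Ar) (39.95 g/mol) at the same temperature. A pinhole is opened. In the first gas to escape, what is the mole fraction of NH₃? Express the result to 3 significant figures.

0.544

Effusion rate of each component ∝ n_i/√M_i (partial pressure × 1/√M).
So x_NH₃ in the escaping gas = (n_NH₃/√M_NH₃) / Σ(n_i/√M_i)
= (2.62/√17.03) / (2.62/√17.03 + 3.37/√39.95) = 0.6349/(0.6349 + 0.5332) = 0.544.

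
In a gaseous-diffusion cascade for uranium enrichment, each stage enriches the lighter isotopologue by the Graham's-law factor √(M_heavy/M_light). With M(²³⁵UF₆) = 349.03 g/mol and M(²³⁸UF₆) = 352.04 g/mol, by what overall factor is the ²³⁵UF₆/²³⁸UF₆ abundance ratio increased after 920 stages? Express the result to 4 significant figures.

Each stage multiplies the ratio by α = √(352.04/349.03), so after 920 stages the overall factor is α^920 = (352.04/349.03)^(920/2).
= 1.00862^460 = 51.93.

51.93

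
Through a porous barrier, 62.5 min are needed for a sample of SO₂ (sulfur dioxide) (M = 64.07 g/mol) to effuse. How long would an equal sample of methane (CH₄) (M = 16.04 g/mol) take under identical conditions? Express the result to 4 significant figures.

31.27 min

Graham's law gives t_CH₄/t_SO₂ = √(M_CH₄/M_SO₂) = √(16.04/64.07) = √0.2504 = 0.5004.
So the time for CH₄ is 62.5 × 0.5004 = 31.27 min.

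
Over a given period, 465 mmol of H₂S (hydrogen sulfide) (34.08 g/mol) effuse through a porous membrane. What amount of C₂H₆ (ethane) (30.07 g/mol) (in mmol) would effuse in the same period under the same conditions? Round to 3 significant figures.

By Graham's law, rate_C₂H₆/rate_H₂S = √(M_H₂S/M_C₂H₆) = √(34.08/30.07) = √1.133 = 1.065.
So the amount for C₂H₆ is 465 × 1.065 = 495 mmol.

495 mmol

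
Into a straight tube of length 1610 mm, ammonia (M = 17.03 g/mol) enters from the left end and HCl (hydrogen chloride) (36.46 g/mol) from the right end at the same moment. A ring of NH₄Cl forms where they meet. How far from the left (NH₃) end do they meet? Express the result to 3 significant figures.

In equal time, each gas travels a distance ∝ its rate ∝ 1/√M, so d_NH₃/d_HCl = √(M_HCl/M_NH₃) = √(36.46/17.03) = 1.463.
With d_NH₃ + d_HCl = 1610 mm, d_HCl = 1610/(1 + 1.463) = 653.6 mm.
d_NH₃ = 1610 − 653.6 = 956 mm.

956 mm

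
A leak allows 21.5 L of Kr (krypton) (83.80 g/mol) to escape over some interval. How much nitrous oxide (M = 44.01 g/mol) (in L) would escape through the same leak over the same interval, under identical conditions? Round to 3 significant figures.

29.7 L

Graham's law gives rate_N₂O/rate_Kr = √(M_Kr/M_N₂O) = √(83.80/44.01) = √1.904 = 1.380.
So the volume for N₂O is 21.5 × 1.380 = 29.7 L.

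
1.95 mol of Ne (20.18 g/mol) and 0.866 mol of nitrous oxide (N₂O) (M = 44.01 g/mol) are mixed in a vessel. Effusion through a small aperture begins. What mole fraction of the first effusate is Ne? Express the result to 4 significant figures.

The effusion rate of species i is ∝ p_i/√M_i ∝ n_i/√M_i.
So x_Ne in the escaping gas = (n_Ne/√M_Ne) / Σ(n_i/√M_i)
= (1.95/√20.18) / (1.95/√20.18 + 0.866/√44.01) = 0.4341/(0.4341 + 0.1305) = 0.7688.

0.7688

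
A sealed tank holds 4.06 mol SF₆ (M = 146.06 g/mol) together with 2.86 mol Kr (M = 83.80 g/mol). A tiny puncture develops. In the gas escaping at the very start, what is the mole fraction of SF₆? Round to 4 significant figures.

0.5181

Rate_i ∝ x_i/√M_i (Graham's law weighted by mole fraction), so the effusate composition follows n_i/√M_i.
So x_SF₆ in the escaping gas = (n_SF₆/√M_SF₆) / Σ(n_i/√M_i)
= (4.06/√146.06) / (4.06/√146.06 + 2.86/√83.80) = 0.3359/(0.3359 + 0.3124) = 0.5181.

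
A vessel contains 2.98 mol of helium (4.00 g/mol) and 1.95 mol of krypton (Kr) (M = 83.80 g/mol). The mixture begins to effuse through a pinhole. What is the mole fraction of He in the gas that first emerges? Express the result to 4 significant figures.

0.8749

Effusion rate of each component ∝ n_i/√M_i (partial pressure × 1/√M).
x_He(eff) = (n_He/√M_He) / (n_He/√M_He + n_Kr/√M_Kr)
= (2.98/√4.00) / (2.98/√4.00 + 1.95/√83.80) = 1.490/(1.490 + 0.2130) = 0.8749.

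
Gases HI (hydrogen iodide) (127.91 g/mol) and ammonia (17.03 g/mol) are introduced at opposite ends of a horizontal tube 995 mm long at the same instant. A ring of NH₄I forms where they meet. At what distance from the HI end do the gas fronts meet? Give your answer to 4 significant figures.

In equal time, each gas travels a distance ∝ its rate ∝ 1/√M, so d_HI/d_NH₃ = √(M_NH₃/M_HI) = √(17.03/127.91) = 0.3649.
With d_HI + d_NH₃ = 995 mm, d_NH₃ = 995/(1 + 0.3649) = 729.0 mm.
d_HI = 995 − 729.0 = 266.0 mm.

266.0 mm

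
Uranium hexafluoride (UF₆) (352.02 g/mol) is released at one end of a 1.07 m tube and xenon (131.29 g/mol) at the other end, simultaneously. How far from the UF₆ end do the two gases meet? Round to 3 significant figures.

0.406 m

Distances travelled in equal time are proportional to diffusion rates, so d_UF₆/d_Xe = √(M_Xe/M_UF₆) = √(131.29/352.02) = 0.6107.
With d_UF₆ + d_Xe = 1.07 m, d_Xe = 1.07/(1 + 0.6107) = 0.6643 m.
d_UF₆ = 1.07 − 0.6643 = 0.406 m.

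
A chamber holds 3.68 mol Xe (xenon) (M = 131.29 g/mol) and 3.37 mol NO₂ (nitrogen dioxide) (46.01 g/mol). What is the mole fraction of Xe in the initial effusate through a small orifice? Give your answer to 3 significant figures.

0.393

The effusion rate of species i is ∝ p_i/√M_i ∝ n_i/√M_i.
So x_Xe in the escaping gas = (n_Xe/√M_Xe) / Σ(n_i/√M_i)
= (3.68/√131.29) / (3.68/√131.29 + 3.37/√46.01) = 0.3212/(0.3212 + 0.4968) = 0.393.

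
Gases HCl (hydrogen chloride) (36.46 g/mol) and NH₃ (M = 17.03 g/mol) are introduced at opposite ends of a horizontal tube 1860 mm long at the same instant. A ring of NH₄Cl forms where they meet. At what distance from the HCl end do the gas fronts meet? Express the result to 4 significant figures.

755.1 mm

The fronts meet when d_HCl + d_NH₃ = L with d_HCl/d_NH₃ = √(M_NH₃/M_HCl) (Graham's law). Here √(M_NH₃/M_HCl) = √(17.03/36.46) = 0.6834.
With d_HCl + d_NH₃ = 1860 mm, d_NH₃ = 1860/(1 + 0.6834) = 1105 mm.
d_HCl = 1860 − 1105 = 755.1 mm.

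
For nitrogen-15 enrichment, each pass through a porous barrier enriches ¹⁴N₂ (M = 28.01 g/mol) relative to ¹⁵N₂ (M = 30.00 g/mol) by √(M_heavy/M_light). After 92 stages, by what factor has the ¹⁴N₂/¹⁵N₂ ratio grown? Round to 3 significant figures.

23.5

The single-stage factor is √(M_heavy/M_light), so 92 stages give [√(30.00/28.01)]^92 = (30.00/28.01)^(92/2).
= 1.07105^46 = 23.5.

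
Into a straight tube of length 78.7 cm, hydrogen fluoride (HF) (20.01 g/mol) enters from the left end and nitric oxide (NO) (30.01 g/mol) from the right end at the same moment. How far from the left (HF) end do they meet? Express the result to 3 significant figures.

Distances travelled in equal time are proportional to diffusion rates, so d_HF/d_NO = √(M_NO/M_HF) = √(30.01/20.01) = 1.225.
With d_HF + d_NO = 78.7 cm, d_NO = 78.7/(1 + 1.225) = 35.38 cm.
d_HF = 78.7 − 35.38 = 43.3 cm.

43.3 cm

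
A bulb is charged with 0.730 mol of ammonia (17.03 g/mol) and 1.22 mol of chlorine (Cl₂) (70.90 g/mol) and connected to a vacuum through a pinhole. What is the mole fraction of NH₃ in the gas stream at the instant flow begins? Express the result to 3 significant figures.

0.550

Each component's effusion rate ∝ (its partial pressure)·(1/√M) ∝ n_i/√M_i.
x_NH₃(eff) = (n_NH₃/√M_NH₃) / (n_NH₃/√M_NH₃ + n_Cl₂/√M_Cl₂)
= (0.730/√17.03) / (0.730/√17.03 + 1.22/√70.90) = 0.1769/(0.1769 + 0.1449) = 0.550.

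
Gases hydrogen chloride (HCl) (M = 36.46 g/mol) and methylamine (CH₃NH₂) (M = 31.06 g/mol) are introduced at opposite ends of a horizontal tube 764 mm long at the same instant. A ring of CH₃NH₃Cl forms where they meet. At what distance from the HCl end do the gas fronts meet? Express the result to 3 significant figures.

The fronts meet when d_HCl + d_CH₃NH₂ = L with d_HCl/d_CH₃NH₂ = √(M_CH₃NH₂/M_HCl) (Graham's law). Here √(M_CH₃NH₂/M_HCl) = √(31.06/36.46) = 0.9230.
With d_HCl + d_CH₃NH₂ = 764 mm, d_CH₃NH₂ = 764/(1 + 0.9230) = 397.3 mm.
d_HCl = 764 − 397.3 = 367 mm.

367 mm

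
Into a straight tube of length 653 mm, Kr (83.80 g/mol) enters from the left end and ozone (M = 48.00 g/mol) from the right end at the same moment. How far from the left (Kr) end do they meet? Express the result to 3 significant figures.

In equal time, each gas travels a distance ∝ its rate ∝ 1/√M, so d_Kr/d_O₃ = √(M_O₃/M_Kr) = √(48.00/83.80) = 0.7568.
With d_Kr + d_O₃ = 653 mm, d_O₃ = 653/(1 + 0.7568) = 371.7 mm.
d_Kr = 653 − 371.7 = 281 mm.

281 mm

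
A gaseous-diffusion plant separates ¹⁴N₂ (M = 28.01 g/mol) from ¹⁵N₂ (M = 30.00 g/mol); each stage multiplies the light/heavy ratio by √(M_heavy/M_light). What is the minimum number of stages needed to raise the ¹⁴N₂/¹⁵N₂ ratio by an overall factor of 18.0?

Single-stage factor α = √(30.00/28.01), so ln α = ½ ln(1.07105) = 0.03432.
Need α^N ≥ 18.0 ⇒ N ≥ ln(18.0) / ln α = 2.890 / 0.03432 = 84.22.
Minimum whole number of stages: N = 85.

85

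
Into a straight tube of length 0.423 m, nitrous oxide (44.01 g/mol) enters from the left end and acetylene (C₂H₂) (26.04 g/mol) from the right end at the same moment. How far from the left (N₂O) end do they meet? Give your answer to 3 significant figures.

0.184 m

In equal time, each gas travels a distance ∝ its rate ∝ 1/√M, so d_N₂O/d_C₂H₂ = √(M_C₂H₂/M_N₂O) = √(26.04/44.01) = 0.7692.
With d_N₂O + d_C₂H₂ = 0.423 m, d_C₂H₂ = 0.423/(1 + 0.7692) = 0.2391 m.
d_N₂O = 0.423 − 0.2391 = 0.184 m.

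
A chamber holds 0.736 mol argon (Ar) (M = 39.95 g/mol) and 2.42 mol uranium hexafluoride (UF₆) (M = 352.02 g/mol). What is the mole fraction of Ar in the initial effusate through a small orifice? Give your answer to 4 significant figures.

Effusion rate of each component ∝ n_i/√M_i (partial pressure × 1/√M).
Mole fraction of Ar in the effusate = (n_Ar/√M_Ar) / (n_Ar/√M_Ar + n_UF₆/√M_UF₆)
= (0.736/√39.95) / (0.736/√39.95 + 2.42/√352.02) = 0.1164/(0.1164 + 0.1290) = 0.4745.

0.4745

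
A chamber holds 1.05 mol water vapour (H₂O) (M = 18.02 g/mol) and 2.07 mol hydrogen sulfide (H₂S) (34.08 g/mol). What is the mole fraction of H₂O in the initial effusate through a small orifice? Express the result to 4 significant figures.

Each component's effusion rate ∝ (its partial pressure)·(1/√M) ∝ n_i/√M_i.
So x_H₂O in the escaping gas = (n_H₂O/√M_H₂O) / Σ(n_i/√M_i)
= (1.05/√18.02) / (1.05/√18.02 + 2.07/√34.08) = 0.2473/(0.2473 + 0.3546) = 0.4109.

0.4109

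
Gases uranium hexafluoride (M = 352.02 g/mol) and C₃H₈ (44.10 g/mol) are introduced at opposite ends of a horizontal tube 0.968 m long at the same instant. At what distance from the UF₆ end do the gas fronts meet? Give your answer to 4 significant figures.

0.2531 m

Graham's law gives d_UF₆/d_C₃H₈ = rate_UF₆/rate_C₃H₈ = √(M_C₃H₈/M_UF₆) = √(44.10/352.02) = 0.3539.
With d_UF₆ + d_C₃H₈ = 0.968 m, d_C₃H₈ = 0.968/(1 + 0.3539) = 0.7149 m.
d_UF₆ = 0.968 − 0.7149 = 0.2531 m.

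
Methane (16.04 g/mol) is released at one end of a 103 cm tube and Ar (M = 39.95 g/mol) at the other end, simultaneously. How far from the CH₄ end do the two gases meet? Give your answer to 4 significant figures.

63.05 cm

The fronts meet when d_CH₄ + d_Ar = L with d_CH₄/d_Ar = √(M_Ar/M_CH₄) (Graham's law). Here √(M_Ar/M_CH₄) = √(39.95/16.04) = 1.578.
With d_CH₄ + d_Ar = 103 cm, d_Ar = 103/(1 + 1.578) = 39.95 cm.
d_CH₄ = 103 − 39.95 = 63.05 cm.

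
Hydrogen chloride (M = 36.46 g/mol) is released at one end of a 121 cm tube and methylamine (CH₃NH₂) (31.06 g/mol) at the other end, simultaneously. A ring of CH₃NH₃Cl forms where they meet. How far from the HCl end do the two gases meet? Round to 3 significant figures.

Graham's law gives d_HCl/d_CH₃NH₂ = rate_HCl/rate_CH₃NH₂ = √(M_CH₃NH₂/M_HCl) = √(31.06/36.46) = 0.9230.
With d_HCl + d_CH₃NH₂ = 121 cm, d_CH₃NH₂ = 121/(1 + 0.9230) = 62.92 cm.
d_HCl = 121 − 62.92 = 58.1 cm.

58.1 cm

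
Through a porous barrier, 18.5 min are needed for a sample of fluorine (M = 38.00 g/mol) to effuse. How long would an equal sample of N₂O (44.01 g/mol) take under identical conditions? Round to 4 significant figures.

Graham's law gives t_N₂O/t_F₂ = √(M_N₂O/M_F₂) = √(44.01/38.00) = √1.158 = 1.076.
So the time for N₂O is 18.5 × 1.076 = 19.91 min.

19.91 min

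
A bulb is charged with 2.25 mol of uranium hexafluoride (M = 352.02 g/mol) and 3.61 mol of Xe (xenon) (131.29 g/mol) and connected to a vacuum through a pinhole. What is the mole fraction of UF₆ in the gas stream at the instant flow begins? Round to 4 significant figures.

0.2757

Effusion rate of each component ∝ n_i/√M_i (partial pressure × 1/√M).
So x_UF₆ in the escaping gas = (n_UF₆/√M_UF₆) / Σ(n_i/√M_i)
= (2.25/√352.02) / (2.25/√352.02 + 3.61/√131.29) = 0.1199/(0.1199 + 0.3151) = 0.2757.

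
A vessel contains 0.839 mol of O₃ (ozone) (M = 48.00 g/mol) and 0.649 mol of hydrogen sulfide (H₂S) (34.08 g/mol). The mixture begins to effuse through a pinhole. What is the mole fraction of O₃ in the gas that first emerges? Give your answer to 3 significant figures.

0.521

Effusion rate of each component ∝ n_i/√M_i (partial pressure × 1/√M).
So x_O₃ in the escaping gas = (n_O₃/√M_O₃) / Σ(n_i/√M_i)
= (0.839/√48.00) / (0.839/√48.00 + 0.649/√34.08) = 0.1211/(0.1211 + 0.1112) = 0.521.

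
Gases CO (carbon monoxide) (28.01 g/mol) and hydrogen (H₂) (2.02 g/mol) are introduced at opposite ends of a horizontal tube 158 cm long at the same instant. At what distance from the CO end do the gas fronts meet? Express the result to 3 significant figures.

33.4 cm

In equal time, each gas travels a distance ∝ its rate ∝ 1/√M, so d_CO/d_H₂ = √(M_H₂/M_CO) = √(2.02/28.01) = 0.2685.
With d_CO + d_H₂ = 158 cm, d_H₂ = 158/(1 + 0.2685) = 124.6 cm.
d_CO = 158 − 124.6 = 33.4 cm.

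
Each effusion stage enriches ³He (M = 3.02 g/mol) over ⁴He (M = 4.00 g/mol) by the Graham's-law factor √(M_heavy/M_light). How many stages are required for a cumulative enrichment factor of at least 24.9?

Per stage α = (4.00/3.02)^(1/2) = 1.32450^0.5, giving ln α = 0.1405.
Need α^N ≥ 24.9 ⇒ N ≥ ln(24.9) / ln α = 3.215 / 0.1405 = 22.88.
So at least 23 stages are needed.

23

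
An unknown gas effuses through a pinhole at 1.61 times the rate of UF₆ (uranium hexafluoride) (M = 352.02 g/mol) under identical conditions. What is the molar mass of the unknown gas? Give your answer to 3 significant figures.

From Graham's law, rate_X/rate_UF₆ = √(M_UF₆/M_X).
1.61 = √(352.02/M_X)
M_X = 352.02 / 1.61² = 352.02 / 2.592 = 136 g/mol

136 g/mol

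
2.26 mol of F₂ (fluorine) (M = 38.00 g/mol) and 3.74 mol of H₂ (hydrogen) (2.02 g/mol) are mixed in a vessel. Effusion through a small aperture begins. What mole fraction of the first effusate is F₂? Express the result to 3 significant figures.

0.122

Effusion rate of each component ∝ n_i/√M_i (partial pressure × 1/√M).
x_F₂(eff) = (n_F₂/√M_F₂) / (n_F₂/√M_F₂ + n_H₂/√M_H₂)
= (2.26/√38.00) / (2.26/√38.00 + 3.74/√2.02) = 0.3666/(0.3666 + 2.631) = 0.122.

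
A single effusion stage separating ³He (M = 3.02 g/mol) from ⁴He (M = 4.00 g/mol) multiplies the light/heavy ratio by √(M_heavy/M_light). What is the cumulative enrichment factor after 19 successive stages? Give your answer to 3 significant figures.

Overall factor = α^19 with α = √(4.00/3.02), i.e. (4.00/3.02)^(19/2).
= 1.32450^(19/2) = 14.4.

14.4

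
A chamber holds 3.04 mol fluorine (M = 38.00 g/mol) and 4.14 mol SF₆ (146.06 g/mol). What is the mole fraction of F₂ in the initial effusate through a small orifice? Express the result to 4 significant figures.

0.5901

Effusion rate of each component ∝ n_i/√M_i (partial pressure × 1/√M).
x_F₂(eff) = (n_F₂/√M_F₂) / (n_F₂/√M_F₂ + n_SF₆/√M_SF₆)
= (3.04/√38.00) / (3.04/√38.00 + 4.14/√146.06) = 0.4932/(0.4932 + 0.3426) = 0.5901.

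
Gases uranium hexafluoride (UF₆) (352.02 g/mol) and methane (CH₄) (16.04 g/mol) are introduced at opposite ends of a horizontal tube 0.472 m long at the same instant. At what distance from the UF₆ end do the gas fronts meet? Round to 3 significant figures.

0.0830 m

In equal time, each gas travels a distance ∝ its rate ∝ 1/√M, so d_UF₆/d_CH₄ = √(M_CH₄/M_UF₆) = √(16.04/352.02) = 0.2135.
With d_UF₆ + d_CH₄ = 0.472 m, d_CH₄ = 0.472/(1 + 0.2135) = 0.3890 m.
d_UF₆ = 0.472 − 0.3890 = 0.0830 m.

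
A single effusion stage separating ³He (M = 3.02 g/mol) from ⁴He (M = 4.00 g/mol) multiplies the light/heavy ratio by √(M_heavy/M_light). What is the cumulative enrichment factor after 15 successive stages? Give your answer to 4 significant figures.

Each stage multiplies the ratio by α = √(4.00/3.02), so after 15 stages the overall factor is α^15 = (4.00/3.02)^(15/2).
= 1.32450^(15/2) = 8.230.

8.230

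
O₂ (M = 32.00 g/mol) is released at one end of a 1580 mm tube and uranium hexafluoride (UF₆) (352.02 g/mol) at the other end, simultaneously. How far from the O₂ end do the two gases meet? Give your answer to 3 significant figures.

1210 mm

Graham's law gives d_O₂/d_UF₆ = rate_O₂/rate_UF₆ = √(M_UF₆/M_O₂) = √(352.02/32.00) = 3.317.
With d_O₂ + d_UF₆ = 1580 mm, d_UF₆ = 1580/(1 + 3.317) = 366.0 mm.
d_O₂ = 1580 − 366.0 = 1210 mm.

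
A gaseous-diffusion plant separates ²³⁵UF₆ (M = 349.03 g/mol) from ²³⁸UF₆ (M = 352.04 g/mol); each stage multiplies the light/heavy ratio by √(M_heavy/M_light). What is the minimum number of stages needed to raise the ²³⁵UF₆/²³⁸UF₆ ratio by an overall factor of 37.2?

With α = √(352.04/349.03) per stage, ln α = ½ ln(1.00862) = 0.004293.
Need α^N ≥ 37.2 ⇒ N ≥ ln(37.2) / ln α = 3.616 / 0.004293 = 842.28.
So at least 843 stages are needed.

843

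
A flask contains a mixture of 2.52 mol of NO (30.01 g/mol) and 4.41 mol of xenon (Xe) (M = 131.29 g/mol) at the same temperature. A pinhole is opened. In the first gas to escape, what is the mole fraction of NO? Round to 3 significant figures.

0.544

Each component's effusion rate ∝ (its partial pressure)·(1/√M) ∝ n_i/√M_i.
Mole fraction of NO in the effusate = (n_NO/√M_NO) / (n_NO/√M_NO + n_Xe/√M_Xe)
= (2.52/√30.01) / (2.52/√30.01 + 4.41/√131.29) = 0.4600/(0.4600 + 0.3849) = 0.544.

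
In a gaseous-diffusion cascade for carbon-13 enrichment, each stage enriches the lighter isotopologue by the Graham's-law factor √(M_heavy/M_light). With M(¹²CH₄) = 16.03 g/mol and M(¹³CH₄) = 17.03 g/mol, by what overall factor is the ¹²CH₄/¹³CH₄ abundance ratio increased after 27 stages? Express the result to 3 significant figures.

2.26

After 27 stages the ratio has grown by (√(17.03/16.03))^27 = (17.03/16.03)^(27/2).
= 1.06238^(27/2) = 2.26.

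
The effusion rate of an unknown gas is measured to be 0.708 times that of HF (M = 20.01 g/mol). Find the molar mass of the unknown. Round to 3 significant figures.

Since effusion rate ∝ 1/√M, rate_X/rate_HF = √(M_HF/M_X).
0.708 = √(20.01/M_X)
M_X = 20.01 / 0.708² = 20.01 / 0.5013 = 39.9 g/mol

39.9 g/mol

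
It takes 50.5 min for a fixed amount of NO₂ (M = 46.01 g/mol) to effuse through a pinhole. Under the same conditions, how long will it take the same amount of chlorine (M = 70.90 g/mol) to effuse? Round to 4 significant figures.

From Graham's law, t_Cl₂/t_NO₂ = √(M_Cl₂/M_NO₂) = √(70.90/46.01) = √1.541 = 1.241.
So the time for Cl₂ is 50.5 × 1.241 = 62.69 min.

62.69 min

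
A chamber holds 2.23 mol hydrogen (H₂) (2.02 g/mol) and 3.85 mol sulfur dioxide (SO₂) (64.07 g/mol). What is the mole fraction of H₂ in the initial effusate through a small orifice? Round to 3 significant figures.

0.765

The effusion rate of species i is ∝ p_i/√M_i ∝ n_i/√M_i.
So x_H₂ in the escaping gas = (n_H₂/√M_H₂) / Σ(n_i/√M_i)
= (2.23/√2.02) / (2.23/√2.02 + 3.85/√64.07) = 1.569/(1.569 + 0.4810) = 0.765.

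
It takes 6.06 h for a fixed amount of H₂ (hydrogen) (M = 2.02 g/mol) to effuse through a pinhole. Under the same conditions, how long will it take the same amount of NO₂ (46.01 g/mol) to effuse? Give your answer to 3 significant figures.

28.9 h

Graham's law gives t_NO₂/t_H₂ = √(M_NO₂/M_H₂) = √(46.01/2.02) = √22.78 = 4.773.
So the time for NO₂ is 6.06 × 4.773 = 28.9 h.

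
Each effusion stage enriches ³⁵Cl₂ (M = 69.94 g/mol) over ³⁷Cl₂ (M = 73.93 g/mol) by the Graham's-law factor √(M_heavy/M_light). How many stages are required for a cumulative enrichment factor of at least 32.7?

126

Per stage α = (73.93/69.94)^(1/2) = 1.05705^0.5, giving ln α = 0.02774.
Need α^N ≥ 32.7 ⇒ N ≥ ln(32.7) / ln α = 3.487 / 0.02774 = 125.71.
Minimum whole number of stages: N = 126.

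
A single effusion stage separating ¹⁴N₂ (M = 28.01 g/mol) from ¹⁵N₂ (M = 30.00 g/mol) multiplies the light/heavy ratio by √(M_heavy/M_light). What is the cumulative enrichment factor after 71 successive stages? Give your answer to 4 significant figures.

11.43

After 71 stages the ratio has grown by (√(30.00/28.01))^71 = (30.00/28.01)^(71/2).
= 1.07105^(71/2) = 11.43.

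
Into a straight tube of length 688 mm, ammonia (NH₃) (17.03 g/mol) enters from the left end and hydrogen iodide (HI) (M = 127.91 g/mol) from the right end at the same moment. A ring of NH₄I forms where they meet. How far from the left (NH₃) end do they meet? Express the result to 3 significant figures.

In equal time, each gas travels a distance ∝ its rate ∝ 1/√M, so d_NH₃/d_HI = √(M_HI/M_NH₃) = √(127.91/17.03) = 2.741.
With d_NH₃ + d_HI = 688 mm, d_HI = 688/(1 + 2.741) = 183.9 mm.
d_NH₃ = 688 − 183.9 = 504 mm.

504 mm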